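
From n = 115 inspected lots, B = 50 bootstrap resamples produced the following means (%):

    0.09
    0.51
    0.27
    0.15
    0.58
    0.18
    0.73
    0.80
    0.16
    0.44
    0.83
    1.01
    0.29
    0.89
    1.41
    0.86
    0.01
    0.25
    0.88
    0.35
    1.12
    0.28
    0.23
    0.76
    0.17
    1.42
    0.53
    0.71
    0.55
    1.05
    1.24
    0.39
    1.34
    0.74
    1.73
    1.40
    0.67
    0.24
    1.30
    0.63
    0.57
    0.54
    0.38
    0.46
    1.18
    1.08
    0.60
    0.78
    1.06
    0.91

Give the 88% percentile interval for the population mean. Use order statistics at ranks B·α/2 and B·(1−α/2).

Sorted replicates: 0.01, 0.09, 0.15, 0.16, 0.17, 0.18, 0.23, 0.24, 0.25, 0.27, 0.28, 0.29, 0.35, 0.38, 0.39, 0.44, 0.46, 0.51, 0.53, 0.54, 0.55, 0.57, 0.58, 0.60, 0.63, 0.67, 0.71, 0.73, 0.74, 0.76, 0.78, 0.80, 0.83, 0.86, 0.88, 0.89, 0.91, 1.01, 1.05, 1.06, 1.08, 1.12, 1.18, 1.24, 1.30, 1.34, 1.40, 1.41, 1.42, 1.73
α = 0.12; lower rank = 50 × 0.060 = 3; upper rank = 50 × 0.940 = 47.
The 3rd smallest replicate is 0.15; the 47th is 1.40.

(0.15, 1.40)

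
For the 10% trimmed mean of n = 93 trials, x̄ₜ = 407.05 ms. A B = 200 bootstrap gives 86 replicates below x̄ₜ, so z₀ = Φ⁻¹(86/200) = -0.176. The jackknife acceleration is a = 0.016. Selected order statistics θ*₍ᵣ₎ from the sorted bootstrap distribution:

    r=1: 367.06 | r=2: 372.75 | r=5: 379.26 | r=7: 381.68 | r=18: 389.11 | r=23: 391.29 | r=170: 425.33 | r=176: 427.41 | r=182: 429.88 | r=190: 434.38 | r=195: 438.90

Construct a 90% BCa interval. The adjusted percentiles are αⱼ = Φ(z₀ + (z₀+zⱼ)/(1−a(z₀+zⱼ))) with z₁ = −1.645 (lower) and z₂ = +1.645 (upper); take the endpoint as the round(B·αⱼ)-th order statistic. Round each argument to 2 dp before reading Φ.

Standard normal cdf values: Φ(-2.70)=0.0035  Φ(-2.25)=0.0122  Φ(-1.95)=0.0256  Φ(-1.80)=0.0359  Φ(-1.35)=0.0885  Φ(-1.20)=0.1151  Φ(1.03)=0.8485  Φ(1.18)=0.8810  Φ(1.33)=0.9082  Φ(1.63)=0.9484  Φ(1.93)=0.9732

(379.26, 429.88)

Lower: z₀ + z₁ = -0.176 + (-1.645) = -1.821; 1 − a(z₀+z₁) = 1 − (0.016)(-1.821) = 1.0291; argument = -0.176 + (-1.821)/1.0291 = -1.9454 → -1.95.
α₁ = Φ(-1.95) = 0.0256; rank = round(200 × 0.0256) = 5; θ*₍5₎ = 379.26.
Upper: z₀ + z₂ = 1.469; 1 − a(z₀+z₂) = 0.9765; argument = 1.3284 → 1.33; α₂ = 0.9082; rank = 182; θ*₍182₎ = 429.88.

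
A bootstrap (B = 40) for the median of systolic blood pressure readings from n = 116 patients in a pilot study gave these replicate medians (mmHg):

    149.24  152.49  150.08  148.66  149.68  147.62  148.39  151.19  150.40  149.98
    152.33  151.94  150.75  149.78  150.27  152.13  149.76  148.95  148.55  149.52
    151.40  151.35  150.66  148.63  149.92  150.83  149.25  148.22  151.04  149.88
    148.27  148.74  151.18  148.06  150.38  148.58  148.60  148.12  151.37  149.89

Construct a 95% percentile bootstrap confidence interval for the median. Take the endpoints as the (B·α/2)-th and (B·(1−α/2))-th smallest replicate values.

Sorted replicates: 147.62, 148.06, 148.12, 148.22, 148.27, 148.39, 148.55, 148.58, 148.60, 148.63, 148.66, 148.74, 148.95, 149.24, 149.25, 149.52, 149.68, 149.76, 149.78, 149.88, 149.89, 149.92, 149.98, 150.08, 150.27, 150.38, 150.40, 150.66, 150.75, 150.83, 151.04, 151.18, 151.19, 151.35, 151.37, 151.40, 151.94, 152.13, 152.33, 152.49
α = 0.05; lower rank = 40 × 0.025 = 1; upper rank = 40 × 0.975 = 39.
The 1st smallest replicate is 147.62; the 39th is 152.33.

(147.62, 152.33)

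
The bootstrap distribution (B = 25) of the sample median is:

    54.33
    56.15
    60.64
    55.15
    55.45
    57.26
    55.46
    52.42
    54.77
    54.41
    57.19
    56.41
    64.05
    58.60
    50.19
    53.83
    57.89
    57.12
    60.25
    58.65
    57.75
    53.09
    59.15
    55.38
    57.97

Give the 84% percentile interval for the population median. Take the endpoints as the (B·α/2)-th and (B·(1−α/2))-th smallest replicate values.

Sorted replicates: 50.19, 52.42, 53.09, 53.83, 54.33, 54.41, 54.77, 55.15, 55.38, 55.45, 55.46, 56.15, 56.41, 57.12, 57.19, 57.26, 57.75, 57.89, 57.97, 58.60, 58.65, 59.15, 60.25, 60.64, 64.05
α = 0.16; lower rank = 25 × 0.080 = 2; upper rank = 25 × 0.920 = 23.
The 2nd smallest replicate is 52.42; the 23rd is 60.25.

(52.42, 60.25)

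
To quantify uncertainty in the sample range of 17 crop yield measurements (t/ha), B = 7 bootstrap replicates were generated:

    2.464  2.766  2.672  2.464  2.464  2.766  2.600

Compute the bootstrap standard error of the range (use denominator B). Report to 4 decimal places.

SE* = 0.1286

Bootstrap SE is the standard deviation of the 7 replicate ranges.
Mean of replicates: (2.464 + 2.766 + 2.672 + 2.464 + 2.464 + 2.766 + 2.600) / 7 = 18.19600 / 7 = 2.59943
Sum of squared deviations: (−0.13543)² + (+0.16657)² + (+0.07257)² + (−0.13543)² + (−0.13543)² + (+0.16657)² + (+0.00057)² = 0.11578
Variance = 0.11578 / 7 = 0.01654
SE* = √0.01654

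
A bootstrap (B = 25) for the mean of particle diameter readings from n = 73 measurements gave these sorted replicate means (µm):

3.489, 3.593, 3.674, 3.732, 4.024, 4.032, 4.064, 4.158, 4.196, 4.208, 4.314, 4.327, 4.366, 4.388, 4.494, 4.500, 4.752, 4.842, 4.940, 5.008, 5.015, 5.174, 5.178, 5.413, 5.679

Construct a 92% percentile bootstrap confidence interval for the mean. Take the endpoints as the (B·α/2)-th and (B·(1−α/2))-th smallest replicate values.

(3.489, 5.413)

α = 0.08; lower rank = 25 × 0.040 = 1; upper rank = 25 × 0.960 = 24.
The 1st smallest replicate is 3.489; the 24th is 5.413.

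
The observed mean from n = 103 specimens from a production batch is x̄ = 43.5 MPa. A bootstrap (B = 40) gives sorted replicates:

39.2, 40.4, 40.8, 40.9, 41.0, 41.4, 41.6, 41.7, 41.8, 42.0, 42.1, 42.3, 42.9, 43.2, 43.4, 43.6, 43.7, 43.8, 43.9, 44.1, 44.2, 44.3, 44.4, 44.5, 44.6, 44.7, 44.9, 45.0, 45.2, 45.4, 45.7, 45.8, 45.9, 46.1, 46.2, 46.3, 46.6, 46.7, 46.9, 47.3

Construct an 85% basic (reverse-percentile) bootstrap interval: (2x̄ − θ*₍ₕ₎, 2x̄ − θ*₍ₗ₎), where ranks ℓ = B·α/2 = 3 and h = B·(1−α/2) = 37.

Percentile endpoints at ranks 3 and 37: θ*₍3₎ = 40.8, θ*₍37₎ = 46.6.
Basic interval reflects these around x̄:
  lower = 2 × 43.5 − 46.6 = 40.4
  upper = 2 × 43.5 − 40.8 = 46.2

(40.4, 46.2)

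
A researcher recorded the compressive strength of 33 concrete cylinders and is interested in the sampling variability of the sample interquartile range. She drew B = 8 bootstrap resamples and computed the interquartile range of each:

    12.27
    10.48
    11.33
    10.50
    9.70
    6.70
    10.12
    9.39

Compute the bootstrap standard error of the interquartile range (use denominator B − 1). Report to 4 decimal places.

SE* = 1.6361

Bootstrap SE is the standard deviation of the 8 replicate interquartile ranges.
Mean of replicates: (12.27 + 10.48 + 11.33 + 10.50 + 9.70 + 6.70 + 10.12 + 9.39) / 8 = 80.49000 / 8 = 10.06125
Sum of squared deviations: (+2.20875)² + (+0.41875)² + (+1.26875)² + (+0.43875)² + (−0.36125)² + (−3.36125)² + (+0.05875)² + (−0.67125)² = 18.73869
Variance = 18.73869 / 7 = 2.67696
SE* = √2.67696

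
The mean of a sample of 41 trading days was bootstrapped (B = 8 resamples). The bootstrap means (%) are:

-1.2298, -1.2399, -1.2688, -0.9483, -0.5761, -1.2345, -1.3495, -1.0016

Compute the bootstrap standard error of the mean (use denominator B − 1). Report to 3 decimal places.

SE* = 0.254

Bootstrap SE is the standard deviation of the 8 replicate means.
Mean of replicates: ((-1.2298) + (-1.2399) + (-1.2688) + (-0.9483) + (-0.5761) + (-1.2345) + (-1.3495) + (-1.0016)) / 8 = -8.84850 / 8 = -1.10606
Sum of squared deviations: (−0.12374)² + (−0.13384)² + (−0.16274)² + (+0.15776)² + (+0.52996)² + (−0.12844)² + (−0.24344)² + (+0.10446)² = 0.45213
Variance = 0.45213 / 7 = 0.06459
SE* = √0.06459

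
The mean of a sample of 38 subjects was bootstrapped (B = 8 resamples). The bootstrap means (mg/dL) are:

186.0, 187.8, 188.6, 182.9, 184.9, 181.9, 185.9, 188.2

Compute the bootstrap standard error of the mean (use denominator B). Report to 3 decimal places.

SE* = 2.293

Bootstrap SE is the standard deviation of the 8 replicate means.
Mean of replicates: (186.0 + 187.8 + 188.6 + 182.9 + 184.9 + 181.9 + 185.9 + 188.2) / 8 = 1486.2000 / 8 = 185.7750
Sum of squared deviations: (+0.2250)² + (+2.0250)² + (+2.8250)² + (−2.8750)² + (−0.8750)² + (−3.8750)² + (+0.1250)² + (+2.4250)² = 42.0750
Variance = 42.0750 / 8 = 5.2594
SE* = √5.2594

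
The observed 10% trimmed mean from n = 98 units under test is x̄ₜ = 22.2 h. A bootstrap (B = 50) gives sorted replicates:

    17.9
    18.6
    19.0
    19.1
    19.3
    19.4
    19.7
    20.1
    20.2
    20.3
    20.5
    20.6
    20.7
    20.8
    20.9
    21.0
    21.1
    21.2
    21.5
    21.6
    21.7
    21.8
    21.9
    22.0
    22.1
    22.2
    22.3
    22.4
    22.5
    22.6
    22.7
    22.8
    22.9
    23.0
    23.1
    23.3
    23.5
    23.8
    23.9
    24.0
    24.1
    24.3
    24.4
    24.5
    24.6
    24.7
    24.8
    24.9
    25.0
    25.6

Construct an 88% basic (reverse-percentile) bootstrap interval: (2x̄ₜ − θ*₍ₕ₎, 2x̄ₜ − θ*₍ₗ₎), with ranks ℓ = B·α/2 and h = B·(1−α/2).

(19.6, 25.4)

Percentile endpoints at ranks 3 and 47: θ*₍3₎ = 19.0, θ*₍47₎ = 24.8.
Basic interval reflects these around x̄ₜ:
  lower = 2 × 22.2 − 24.8 = 19.6
  upper = 2 × 22.2 − 19.0 = 25.4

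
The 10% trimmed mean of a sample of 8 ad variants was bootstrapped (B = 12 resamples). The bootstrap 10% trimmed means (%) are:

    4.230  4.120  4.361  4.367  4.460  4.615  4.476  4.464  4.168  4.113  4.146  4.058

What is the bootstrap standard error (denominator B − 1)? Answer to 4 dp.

SE* = 0.1816

Bootstrap SE is the standard deviation of the 12 replicate 10% trimmed means.
Mean of replicates: (4.230 + 4.120 + 4.361 + 4.367 + 4.460 + 4.615 + 4.476 + 4.464 + 4.168 + 4.113 + 4.146 + 4.058) / 12 = 51.57800 / 12 = 4.29817
Sum of squared deviations: (−0.06817)² + (−0.17817)² + (+0.06283)² + (+0.06883)² + (+0.16183)² + (+0.31683)² + (+0.17783)² + (+0.16583)² + (−0.13017)² + (−0.18517)² + (−0.15217)² + (−0.24017)² = 0.36284
Variance = 0.36284 / 11 = 0.03299
SE* = √0.03299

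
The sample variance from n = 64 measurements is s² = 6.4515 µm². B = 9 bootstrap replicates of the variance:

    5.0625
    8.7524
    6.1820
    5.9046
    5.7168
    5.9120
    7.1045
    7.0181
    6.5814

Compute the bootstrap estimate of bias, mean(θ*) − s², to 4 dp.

mean(θ*) = (5.0625 + 8.7524 + 6.1820 + 5.9046 + 5.7168 + 5.9120 + 7.1045 + 7.0181 + 6.5814) / 9 = 6.47048
bias = 6.47048 − 6.4515

bias = +0.0190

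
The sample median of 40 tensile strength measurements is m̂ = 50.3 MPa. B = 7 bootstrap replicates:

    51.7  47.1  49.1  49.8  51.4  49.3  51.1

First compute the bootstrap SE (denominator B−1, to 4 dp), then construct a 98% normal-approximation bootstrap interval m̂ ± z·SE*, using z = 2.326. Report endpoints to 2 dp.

Mean of replicates = 49.9286; sum of squared deviations = 15.7743; SE* = √(15.7743/6) = 1.6214
Margin = 2.326 × 1.6214 = 3.771
Interval: 50.3 ± 3.771

(46.53, 54.07)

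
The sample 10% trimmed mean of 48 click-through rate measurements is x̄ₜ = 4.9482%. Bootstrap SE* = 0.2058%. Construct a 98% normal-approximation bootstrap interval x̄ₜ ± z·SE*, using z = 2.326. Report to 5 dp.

(4.46951, 5.42689)

Margin = 2.326 × 0.2058 = 0.478691
Interval: 4.9482 ± 0.478691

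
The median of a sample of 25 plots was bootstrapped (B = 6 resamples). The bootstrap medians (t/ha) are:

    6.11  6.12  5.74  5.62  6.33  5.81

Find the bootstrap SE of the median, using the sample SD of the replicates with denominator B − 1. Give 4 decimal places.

SE* = 0.2725

Bootstrap SE is the standard deviation of the 6 replicate medians.
Mean of replicates: (6.11 + 6.12 + 5.74 + 5.62 + 6.33 + 5.81) / 6 = 35.73000 / 6 = 5.95500
Sum of squared deviations: (+0.15500)² + (+0.16500)² + (−0.21500)² + (−0.33500)² + (+0.37500)² + (−0.14500)² = 0.37135
Variance = 0.37135 / 5 = 0.07427
SE* = √0.07427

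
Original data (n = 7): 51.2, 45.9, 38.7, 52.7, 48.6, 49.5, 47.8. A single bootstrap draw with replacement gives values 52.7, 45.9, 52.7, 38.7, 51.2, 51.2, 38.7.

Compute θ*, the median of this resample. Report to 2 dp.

Sorted: 38.7, 38.7, 45.9, 51.2, 51.2, 52.7, 52.7
Median = middle value = 51.20

θ* = 51.20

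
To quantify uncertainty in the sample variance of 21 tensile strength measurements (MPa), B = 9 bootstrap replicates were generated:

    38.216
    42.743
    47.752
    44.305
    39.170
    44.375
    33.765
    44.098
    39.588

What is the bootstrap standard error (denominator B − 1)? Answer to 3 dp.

SE* = 4.231

Bootstrap SE is the standard deviation of the 9 replicate variances.
Mean of replicates: (38.216 + 42.743 + 47.752 + 44.305 + 39.170 + 44.375 + 33.765 + 44.098 + 39.588) / 9 = 374.0120 / 9 = 41.5569
Sum of squared deviations: (−3.3409)² + (+1.1861)² + (+6.1951)² + (+2.7481)² + (−2.3869)² + (+2.8181)² + (−7.7919)² + (+2.5411)² + (−1.9689)² = 143.1862
Variance = 143.1862 / 8 = 17.8983
SE* = √17.8983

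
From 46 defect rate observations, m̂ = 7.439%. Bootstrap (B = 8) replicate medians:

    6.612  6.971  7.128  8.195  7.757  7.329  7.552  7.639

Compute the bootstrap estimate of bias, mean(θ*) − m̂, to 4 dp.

bias = −0.0411

mean(θ*) = (6.612 + 6.971 + 7.128 + 8.195 + 7.757 + 7.329 + 7.552 + 7.639) / 8 = 7.39787
bias = 7.39787 − 7.439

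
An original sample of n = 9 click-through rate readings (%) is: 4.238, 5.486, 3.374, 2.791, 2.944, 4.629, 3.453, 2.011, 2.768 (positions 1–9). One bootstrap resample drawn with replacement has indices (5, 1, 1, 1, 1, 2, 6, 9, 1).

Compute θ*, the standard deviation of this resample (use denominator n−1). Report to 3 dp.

θ* = 0.822

Resample values: 2.944, 4.238, 4.238, 4.238, 4.238, 5.486, 4.629, 2.768, 4.238.
Mean = 4.1130; sum of squared deviations = 5.4051
s² = 5.4051 / 8 = 0.6756
s = √0.6756 = 0.822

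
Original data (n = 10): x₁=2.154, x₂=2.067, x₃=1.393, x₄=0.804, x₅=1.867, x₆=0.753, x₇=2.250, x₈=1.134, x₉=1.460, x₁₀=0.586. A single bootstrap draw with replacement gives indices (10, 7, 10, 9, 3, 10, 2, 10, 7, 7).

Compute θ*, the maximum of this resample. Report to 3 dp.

θ* = 2.250

Resample values: 0.586, 2.250, 0.586, 1.460, 1.393, 0.586, 2.067, 0.586, 2.250, 2.250.
Maximum = 2.250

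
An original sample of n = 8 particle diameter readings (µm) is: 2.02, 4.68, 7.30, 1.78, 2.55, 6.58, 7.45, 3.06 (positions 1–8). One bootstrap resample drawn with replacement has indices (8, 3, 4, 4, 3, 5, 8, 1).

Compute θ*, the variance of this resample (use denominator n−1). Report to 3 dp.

Resample values: 3.06, 7.30, 1.78, 1.78, 7.30, 2.55, 3.06, 2.02.
Mean = 3.6063; sum of squared deviations = 38.1866
s² = 38.1866 / 7 = 5.4552

θ* = 5.455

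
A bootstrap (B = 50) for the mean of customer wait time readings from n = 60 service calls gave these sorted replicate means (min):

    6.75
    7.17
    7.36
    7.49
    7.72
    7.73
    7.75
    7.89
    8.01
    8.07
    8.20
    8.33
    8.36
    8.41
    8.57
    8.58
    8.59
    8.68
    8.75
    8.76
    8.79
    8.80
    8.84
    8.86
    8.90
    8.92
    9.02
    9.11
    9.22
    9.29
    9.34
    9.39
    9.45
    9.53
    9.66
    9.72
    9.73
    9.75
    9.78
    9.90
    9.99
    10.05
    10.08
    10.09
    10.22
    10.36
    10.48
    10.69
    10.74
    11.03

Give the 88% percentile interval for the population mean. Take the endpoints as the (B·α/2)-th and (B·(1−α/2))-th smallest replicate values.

(7.36, 10.48)

α = 0.12; lower rank = 50 × 0.060 = 3; upper rank = 50 × 0.940 = 47.
The 3rd smallest replicate is 7.36; the 47th is 10.48.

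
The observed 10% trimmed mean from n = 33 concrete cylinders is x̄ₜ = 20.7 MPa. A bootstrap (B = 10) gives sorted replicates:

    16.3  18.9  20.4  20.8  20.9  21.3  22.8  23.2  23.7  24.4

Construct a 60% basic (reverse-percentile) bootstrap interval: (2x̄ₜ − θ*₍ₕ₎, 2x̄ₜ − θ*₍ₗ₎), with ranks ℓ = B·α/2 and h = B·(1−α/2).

Percentile endpoints at ranks 2 and 8: θ*₍2₎ = 18.9, θ*₍8₎ = 23.2.
Basic interval reflects these around x̄ₜ:
  lower = 2 × 20.7 − 23.2 = 18.2
  upper = 2 × 20.7 − 18.9 = 22.5

(18.2, 22.5)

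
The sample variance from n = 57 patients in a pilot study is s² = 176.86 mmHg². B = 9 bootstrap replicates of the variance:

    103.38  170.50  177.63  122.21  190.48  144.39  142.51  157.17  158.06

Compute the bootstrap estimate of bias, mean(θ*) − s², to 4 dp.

mean(θ*) = (103.38 + 170.50 + 177.63 + 122.21 + 190.48 + 144.39 + 142.51 + 157.17 + 158.06) / 9 = 151.81444
bias = 151.81444 − 176.86

bias = −25.0456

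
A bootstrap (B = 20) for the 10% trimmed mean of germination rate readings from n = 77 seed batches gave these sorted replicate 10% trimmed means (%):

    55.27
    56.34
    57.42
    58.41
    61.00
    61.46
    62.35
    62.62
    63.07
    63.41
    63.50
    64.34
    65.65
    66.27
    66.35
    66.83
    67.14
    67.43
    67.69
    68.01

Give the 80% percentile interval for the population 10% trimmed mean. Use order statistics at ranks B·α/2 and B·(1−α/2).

α = 0.20; lower rank = 20 × 0.100 = 2; upper rank = 20 × 0.900 = 18.
The 2nd smallest replicate is 56.34; the 18th is 67.43.

(56.34, 67.43)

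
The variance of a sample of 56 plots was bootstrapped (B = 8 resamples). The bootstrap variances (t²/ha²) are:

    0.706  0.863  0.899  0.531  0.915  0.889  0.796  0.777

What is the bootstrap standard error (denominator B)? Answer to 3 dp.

Bootstrap SE is the standard deviation of the 8 replicate variances.
Mean of replicates: (0.706 + 0.863 + 0.899 + 0.531 + 0.915 + 0.889 + 0.796 + 0.777) / 8 = 6.3760 / 8 = 0.7970
Sum of squared deviations: (−0.0910)² + (+0.0660)² + (+0.1020)² + (−0.2660)² + (+0.1180)² + (+0.0920)² + (−0.0010)² + (−0.0200)² = 0.1166
Variance = 0.1166 / 8 = 0.0146
SE* = √0.0146

SE* = 0.121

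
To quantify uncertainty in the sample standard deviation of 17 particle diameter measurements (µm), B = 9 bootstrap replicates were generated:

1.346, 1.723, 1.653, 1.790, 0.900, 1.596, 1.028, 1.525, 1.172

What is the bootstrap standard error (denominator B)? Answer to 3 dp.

SE* = 0.301

Bootstrap SE is the standard deviation of the 9 replicate standard deviations.
Mean of replicates: (1.346 + 1.723 + 1.653 + 1.790 + 0.900 + 1.596 + 1.028 + 1.525 + 1.172) / 9 = 12.7330 / 9 = 1.4148
Sum of squared deviations: (−0.0688)² + (+0.3082)² + (+0.2382)² + (+0.3752)² + (−0.5148)² + (+0.1812)² + (−0.3868)² + (+0.1102)² + (−0.2428)² = 0.8158
Variance = 0.8158 / 9 = 0.0906
SE* = √0.0906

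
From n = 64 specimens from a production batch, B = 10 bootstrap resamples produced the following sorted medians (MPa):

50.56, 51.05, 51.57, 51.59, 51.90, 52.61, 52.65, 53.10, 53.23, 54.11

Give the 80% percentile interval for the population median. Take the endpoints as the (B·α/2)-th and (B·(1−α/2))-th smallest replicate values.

α = 0.20; lower rank = 10 × 0.100 = 1; upper rank = 10 × 0.900 = 9.
The 1st smallest replicate is 50.56; the 9th is 53.23.

(50.56, 53.23)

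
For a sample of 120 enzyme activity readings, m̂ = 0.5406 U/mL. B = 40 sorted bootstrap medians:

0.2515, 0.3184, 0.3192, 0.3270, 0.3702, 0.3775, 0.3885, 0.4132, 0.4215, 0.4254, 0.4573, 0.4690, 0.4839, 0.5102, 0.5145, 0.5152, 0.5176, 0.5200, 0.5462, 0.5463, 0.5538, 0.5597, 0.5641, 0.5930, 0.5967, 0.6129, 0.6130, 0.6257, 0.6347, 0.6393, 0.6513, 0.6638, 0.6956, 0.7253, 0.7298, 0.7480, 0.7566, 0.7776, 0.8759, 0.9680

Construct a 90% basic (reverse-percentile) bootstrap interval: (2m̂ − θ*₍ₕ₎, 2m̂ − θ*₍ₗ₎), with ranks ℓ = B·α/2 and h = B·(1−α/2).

(0.3036, 0.7628)

Percentile endpoints at ranks 2 and 38: θ*₍2₎ = 0.3184, θ*₍38₎ = 0.7776.
Basic interval reflects these around m̂:
  lower = 2 × 0.5406 − 0.7776 = 0.3036
  upper = 2 × 0.5406 − 0.3184 = 0.7628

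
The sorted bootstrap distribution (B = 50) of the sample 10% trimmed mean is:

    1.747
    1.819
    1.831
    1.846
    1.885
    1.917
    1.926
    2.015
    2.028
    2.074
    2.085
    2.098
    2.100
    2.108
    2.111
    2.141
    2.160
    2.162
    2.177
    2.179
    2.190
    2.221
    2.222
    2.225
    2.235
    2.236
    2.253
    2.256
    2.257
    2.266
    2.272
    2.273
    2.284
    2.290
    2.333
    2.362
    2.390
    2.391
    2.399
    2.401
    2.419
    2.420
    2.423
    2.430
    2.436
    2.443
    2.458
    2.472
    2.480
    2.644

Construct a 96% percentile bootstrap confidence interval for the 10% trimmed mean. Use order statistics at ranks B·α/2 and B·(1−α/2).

α = 0.04; lower rank = 50 × 0.020 = 1; upper rank = 50 × 0.980 = 49.
The 1st smallest replicate is 1.747; the 49th is 2.480.

(1.747, 2.480)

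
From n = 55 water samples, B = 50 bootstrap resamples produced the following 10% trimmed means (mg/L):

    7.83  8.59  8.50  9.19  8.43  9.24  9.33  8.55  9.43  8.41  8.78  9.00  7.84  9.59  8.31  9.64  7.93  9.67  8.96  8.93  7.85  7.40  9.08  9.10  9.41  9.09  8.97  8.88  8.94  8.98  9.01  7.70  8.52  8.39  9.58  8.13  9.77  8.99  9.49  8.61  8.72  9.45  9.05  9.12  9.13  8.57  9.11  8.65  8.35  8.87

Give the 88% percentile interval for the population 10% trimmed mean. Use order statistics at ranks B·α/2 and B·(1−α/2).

(7.83, 9.59)

Sorted replicates: 7.40, 7.70, 7.83, 7.84, 7.85, 7.93, 8.13, 8.31, 8.35, 8.39, 8.41, 8.43, 8.50, 8.52, 8.55, 8.57, 8.59, 8.61, 8.65, 8.72, 8.78, 8.87, 8.88, 8.93, 8.94, 8.96, 8.97, 8.98, 8.99, 9.00, 9.01, 9.05, 9.08, 9.09, 9.10, 9.11, 9.12, 9.13, 9.19, 9.24, 9.33, 9.41, 9.43, 9.45, 9.49, 9.58, 9.59, 9.64, 9.67, 9.77
α = 0.12; lower rank = 50 × 0.060 = 3; upper rank = 50 × 0.940 = 47.
The 3rd smallest replicate is 7.83; the 47th is 9.59.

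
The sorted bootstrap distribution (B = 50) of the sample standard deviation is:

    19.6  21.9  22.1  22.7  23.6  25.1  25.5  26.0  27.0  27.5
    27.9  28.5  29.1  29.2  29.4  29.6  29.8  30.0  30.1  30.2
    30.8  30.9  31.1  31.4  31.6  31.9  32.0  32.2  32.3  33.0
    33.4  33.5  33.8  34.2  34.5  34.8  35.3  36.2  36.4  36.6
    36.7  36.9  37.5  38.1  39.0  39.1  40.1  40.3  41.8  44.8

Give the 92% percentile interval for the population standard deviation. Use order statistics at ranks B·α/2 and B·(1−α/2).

α = 0.08; lower rank = 50 × 0.040 = 2; upper rank = 50 × 0.960 = 48.
The 2nd smallest replicate is 21.9; the 48th is 40.3.

(21.9, 40.3)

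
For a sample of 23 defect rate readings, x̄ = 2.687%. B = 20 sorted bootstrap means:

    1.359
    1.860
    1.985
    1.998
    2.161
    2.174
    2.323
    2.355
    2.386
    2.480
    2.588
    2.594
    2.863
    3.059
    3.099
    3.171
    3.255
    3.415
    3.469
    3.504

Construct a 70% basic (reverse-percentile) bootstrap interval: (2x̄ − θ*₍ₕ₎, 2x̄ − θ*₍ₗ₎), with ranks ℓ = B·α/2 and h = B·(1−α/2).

(2.119, 3.389)

Percentile endpoints at ranks 3 and 17: θ*₍3₎ = 1.985, θ*₍17₎ = 3.255.
Basic interval reflects these around x̄:
  lower = 2 × 2.687 − 3.255 = 2.119
  upper = 2 × 2.687 − 1.985 = 3.389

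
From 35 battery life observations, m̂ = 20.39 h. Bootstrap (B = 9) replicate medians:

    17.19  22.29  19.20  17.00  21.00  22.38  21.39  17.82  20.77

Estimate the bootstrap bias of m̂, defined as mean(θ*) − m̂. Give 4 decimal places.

mean(θ*) = (17.19 + 22.29 + 19.20 + 17.00 + 21.00 + 22.38 + 21.39 + 17.82 + 20.77) / 9 = 19.89333
bias = 19.89333 − 20.39

bias = −0.4967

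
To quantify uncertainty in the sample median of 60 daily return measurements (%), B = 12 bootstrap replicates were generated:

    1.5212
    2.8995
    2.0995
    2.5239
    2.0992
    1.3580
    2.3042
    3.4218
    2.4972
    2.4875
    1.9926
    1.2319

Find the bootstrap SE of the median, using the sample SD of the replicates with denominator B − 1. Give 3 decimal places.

Bootstrap SE is the standard deviation of the 12 replicate medians.
Mean of replicates: (1.5212 + 2.8995 + 2.0995 + 2.5239 + 2.0992 + 1.3580 + 2.3042 + 3.4218 + 2.4972 + 2.4875 + 1.9926 + 1.2319) / 12 = 26.43650 / 12 = 2.20304
Sum of squared deviations: (−0.68184)² + (+0.69646)² + (−0.10354)² + (+0.32086)² + (−0.10384)² + (−0.84504)² + (+0.10116)² + (+1.21876)² + (+0.29416)² + (+0.28446)² + (−0.21044)² + (−0.97114)² = 4.43896
Variance = 4.43896 / 11 = 0.40354
SE* = √0.40354

SE* = 0.635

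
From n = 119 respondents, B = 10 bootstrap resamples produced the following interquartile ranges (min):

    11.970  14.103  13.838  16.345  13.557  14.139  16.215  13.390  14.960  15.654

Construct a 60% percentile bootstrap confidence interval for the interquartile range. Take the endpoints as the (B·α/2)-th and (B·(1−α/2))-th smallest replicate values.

Sorted replicates: 11.970, 13.390, 13.557, 13.838, 14.103, 14.139, 14.960, 15.654, 16.215, 16.345
α = 0.40; lower rank = 10 × 0.200 = 2; upper rank = 10 × 0.800 = 8.
The 2nd smallest replicate is 13.390; the 8th is 15.654.

(13.390, 15.654)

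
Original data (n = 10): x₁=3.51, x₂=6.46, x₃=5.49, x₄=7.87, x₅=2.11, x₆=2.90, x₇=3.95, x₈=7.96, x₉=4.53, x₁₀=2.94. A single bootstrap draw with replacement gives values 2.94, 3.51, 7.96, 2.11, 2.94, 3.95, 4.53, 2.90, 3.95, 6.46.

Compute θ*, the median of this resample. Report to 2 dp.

Sorted: 2.11, 2.90, 2.94, 2.94, 3.51, 3.95, 3.95, 4.53, 6.46, 7.96
Median = average of the two middle values = 3.73

θ* = 3.73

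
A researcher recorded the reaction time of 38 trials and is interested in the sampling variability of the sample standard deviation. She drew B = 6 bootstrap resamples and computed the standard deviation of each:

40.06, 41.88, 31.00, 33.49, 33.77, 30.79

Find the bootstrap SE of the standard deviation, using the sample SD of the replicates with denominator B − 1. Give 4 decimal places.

SE* = 4.6966

Bootstrap SE is the standard deviation of the 6 replicate standard deviations.
Mean of replicates: (40.06 + 41.88 + 31.00 + 33.49 + 33.77 + 30.79) / 6 = 210.99000 / 6 = 35.16500
Sum of squared deviations: (+4.89500)² + (+6.71500)² + (−4.16500)² + (−1.67500)² + (−1.39500)² + (−4.37500)² = 110.29175
Variance = 110.29175 / 5 = 22.05835
SE* = √22.05835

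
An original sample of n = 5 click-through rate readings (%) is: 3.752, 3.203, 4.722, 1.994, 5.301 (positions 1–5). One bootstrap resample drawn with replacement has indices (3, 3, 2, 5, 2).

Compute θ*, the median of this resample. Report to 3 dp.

Resample values: 4.722, 4.722, 3.203, 5.301, 3.203.
Sorted: 3.203, 3.203, 4.722, 4.722, 5.301
Median = middle value = 4.722

θ* = 4.722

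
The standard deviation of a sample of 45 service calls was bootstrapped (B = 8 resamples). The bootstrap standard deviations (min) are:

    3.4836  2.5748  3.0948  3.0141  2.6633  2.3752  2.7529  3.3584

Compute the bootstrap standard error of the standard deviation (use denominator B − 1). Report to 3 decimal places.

SE* = 0.389

Bootstrap SE is the standard deviation of the 8 replicate standard deviations.
Mean of replicates: (3.4836 + 2.5748 + 3.0948 + 3.0141 + 2.6633 + 2.3752 + 2.7529 + 3.3584) / 8 = 23.31710 / 8 = 2.91464
Sum of squared deviations: (+0.56896)² + (−0.33984)² + (+0.18016)² + (+0.09946)² + (−0.25134)² + (−0.53944)² + (−0.16174)² + (+0.44376)² = 1.05881
Variance = 1.05881 / 7 = 0.15126
SE* = √0.15126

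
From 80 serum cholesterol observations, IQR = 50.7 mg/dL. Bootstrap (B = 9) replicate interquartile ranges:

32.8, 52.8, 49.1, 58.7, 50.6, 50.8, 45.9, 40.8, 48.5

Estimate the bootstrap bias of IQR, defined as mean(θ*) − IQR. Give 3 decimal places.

mean(θ*) = (32.8 + 52.8 + 49.1 + 58.7 + 50.6 + 50.8 + 45.9 + 40.8 + 48.5) / 9 = 47.7778
bias = 47.7778 − 50.7

bias = −2.922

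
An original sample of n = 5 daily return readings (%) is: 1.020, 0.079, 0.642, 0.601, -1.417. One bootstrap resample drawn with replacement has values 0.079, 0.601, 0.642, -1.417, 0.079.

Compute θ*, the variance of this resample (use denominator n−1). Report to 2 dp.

θ* = 0.70

Mean = -0.0032; sum of squared deviations = 2.7937
s² = 2.7937 / 4 = 0.6984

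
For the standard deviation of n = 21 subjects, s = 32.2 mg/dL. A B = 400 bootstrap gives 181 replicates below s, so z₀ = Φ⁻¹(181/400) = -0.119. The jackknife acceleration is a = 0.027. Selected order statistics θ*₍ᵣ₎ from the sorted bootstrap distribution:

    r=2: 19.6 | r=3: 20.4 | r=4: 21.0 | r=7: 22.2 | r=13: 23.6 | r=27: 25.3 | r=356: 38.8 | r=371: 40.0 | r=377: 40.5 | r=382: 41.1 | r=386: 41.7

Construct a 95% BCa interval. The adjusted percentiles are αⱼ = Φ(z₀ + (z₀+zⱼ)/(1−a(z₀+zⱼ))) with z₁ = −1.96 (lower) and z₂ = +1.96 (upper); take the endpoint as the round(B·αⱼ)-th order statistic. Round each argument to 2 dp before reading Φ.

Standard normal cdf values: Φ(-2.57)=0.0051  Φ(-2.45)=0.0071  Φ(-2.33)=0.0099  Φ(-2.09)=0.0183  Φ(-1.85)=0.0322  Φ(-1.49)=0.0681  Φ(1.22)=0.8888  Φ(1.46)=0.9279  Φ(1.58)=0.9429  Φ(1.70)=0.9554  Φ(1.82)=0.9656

(22.2, 41.7)

Lower: z₀ + z₁ = -0.119 + (-1.960) = -2.079; 1 − a(z₀+z₁) = 1 − (0.027)(-2.079) = 1.0561; argument = -0.119 + (-2.079)/1.0561 = -2.0875 → -2.09.
α₁ = Φ(-2.09) = 0.0183; rank = round(400 × 0.0183) = 7; θ*₍7₎ = 22.2.
Upper: z₀ + z₂ = 1.841; 1 − a(z₀+z₂) = 0.9503; argument = 1.8183 → 1.82; α₂ = 0.9656; rank = 386; θ*₍386₎ = 41.7.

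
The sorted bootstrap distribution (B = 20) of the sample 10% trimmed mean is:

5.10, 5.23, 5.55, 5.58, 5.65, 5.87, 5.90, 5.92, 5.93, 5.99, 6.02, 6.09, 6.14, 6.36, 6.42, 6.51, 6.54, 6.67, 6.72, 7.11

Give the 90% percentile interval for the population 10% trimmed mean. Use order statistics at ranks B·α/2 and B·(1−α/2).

α = 0.10; lower rank = 20 × 0.050 = 1; upper rank = 20 × 0.950 = 19.
The 1st smallest replicate is 5.10; the 19th is 6.72.

(5.10, 6.72)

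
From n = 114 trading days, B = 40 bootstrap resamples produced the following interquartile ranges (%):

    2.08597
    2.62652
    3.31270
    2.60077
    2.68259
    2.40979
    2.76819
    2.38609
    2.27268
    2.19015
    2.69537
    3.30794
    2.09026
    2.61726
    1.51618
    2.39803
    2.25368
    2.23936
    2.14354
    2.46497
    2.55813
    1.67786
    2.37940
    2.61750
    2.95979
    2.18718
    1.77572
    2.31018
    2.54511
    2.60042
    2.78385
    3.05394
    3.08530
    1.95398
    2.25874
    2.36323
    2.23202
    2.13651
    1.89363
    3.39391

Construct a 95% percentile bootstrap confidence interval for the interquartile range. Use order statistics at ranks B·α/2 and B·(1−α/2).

(1.51618, 3.31270)

Sorted replicates: 1.51618, 1.67786, 1.77572, 1.89363, 1.95398, 2.08597, 2.09026, 2.13651, 2.14354, 2.18718, 2.19015, 2.23202, 2.23936, 2.25368, 2.25874, 2.27268, 2.31018, 2.36323, 2.37940, 2.38609, 2.39803, 2.40979, 2.46497, 2.54511, 2.55813, 2.60042, 2.60077, 2.61726, 2.61750, 2.62652, 2.68259, 2.69537, 2.76819, 2.78385, 2.95979, 3.05394, 3.08530, 3.30794, 3.31270, 3.39391
α = 0.05; lower rank = 40 × 0.025 = 1; upper rank = 40 × 0.975 = 39.
The 1st smallest replicate is 1.51618; the 39th is 3.31270.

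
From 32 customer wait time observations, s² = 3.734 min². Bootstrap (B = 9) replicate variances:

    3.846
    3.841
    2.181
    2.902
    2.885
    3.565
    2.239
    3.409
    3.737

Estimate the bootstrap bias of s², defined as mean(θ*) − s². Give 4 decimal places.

bias = −0.5557

mean(θ*) = (3.846 + 3.841 + 2.181 + 2.902 + 2.885 + 3.565 + 2.239 + 3.409 + 3.737) / 9 = 3.17833
bias = 3.17833 − 3.734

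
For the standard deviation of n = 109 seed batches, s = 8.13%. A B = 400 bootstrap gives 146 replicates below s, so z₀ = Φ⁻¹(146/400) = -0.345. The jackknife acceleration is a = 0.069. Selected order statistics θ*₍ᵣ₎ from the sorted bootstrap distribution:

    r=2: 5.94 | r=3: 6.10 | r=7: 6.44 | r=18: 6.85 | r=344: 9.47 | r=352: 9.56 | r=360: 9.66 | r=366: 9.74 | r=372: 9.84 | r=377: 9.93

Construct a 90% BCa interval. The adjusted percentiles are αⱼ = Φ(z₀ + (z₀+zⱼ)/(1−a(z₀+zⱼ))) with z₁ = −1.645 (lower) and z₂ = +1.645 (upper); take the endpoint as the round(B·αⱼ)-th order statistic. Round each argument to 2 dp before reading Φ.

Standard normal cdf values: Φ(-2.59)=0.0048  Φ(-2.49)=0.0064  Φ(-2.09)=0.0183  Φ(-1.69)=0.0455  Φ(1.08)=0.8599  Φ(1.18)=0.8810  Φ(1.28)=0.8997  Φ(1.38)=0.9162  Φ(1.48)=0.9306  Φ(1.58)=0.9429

(6.44, 9.47)

Lower: z₀ + z₁ = -0.345 + (-1.645) = -1.990; 1 − a(z₀+z₁) = 1 − (0.069)(-1.990) = 1.1373; argument = -0.345 + (-1.990)/1.1373 = -2.0947 → -2.09.
α₁ = Φ(-2.09) = 0.0183; rank = round(400 × 0.0183) = 7; θ*₍7₎ = 6.44.
Upper: z₀ + z₂ = 1.300; 1 − a(z₀+z₂) = 0.9103; argument = 1.0831 → 1.08; α₂ = 0.8599; rank = 344; θ*₍344₎ = 9.47.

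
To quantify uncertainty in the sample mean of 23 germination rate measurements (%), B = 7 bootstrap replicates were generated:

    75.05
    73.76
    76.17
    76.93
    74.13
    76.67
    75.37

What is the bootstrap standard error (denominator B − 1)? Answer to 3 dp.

SE* = 1.222

Bootstrap SE is the standard deviation of the 7 replicate means.
Mean of replicates: (75.05 + 73.76 + 76.17 + 76.93 + 74.13 + 76.67 + 75.37) / 7 = 528.0800 / 7 = 75.4400
Sum of squared deviations: (−0.3900)² + (−1.6800)² + (+0.7300)² + (+1.4900)² + (−1.3100)² + (+1.2300)² + (−0.0700)² = 8.9614
Variance = 8.9614 / 6 = 1.4936
SE* = √1.4936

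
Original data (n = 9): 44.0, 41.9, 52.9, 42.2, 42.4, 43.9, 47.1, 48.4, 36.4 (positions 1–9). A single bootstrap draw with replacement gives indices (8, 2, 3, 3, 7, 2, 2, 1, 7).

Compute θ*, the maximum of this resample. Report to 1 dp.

θ* = 52.9

Resample values: 48.4, 41.9, 52.9, 52.9, 47.1, 41.9, 41.9, 44.0, 47.1.
Maximum = 52.9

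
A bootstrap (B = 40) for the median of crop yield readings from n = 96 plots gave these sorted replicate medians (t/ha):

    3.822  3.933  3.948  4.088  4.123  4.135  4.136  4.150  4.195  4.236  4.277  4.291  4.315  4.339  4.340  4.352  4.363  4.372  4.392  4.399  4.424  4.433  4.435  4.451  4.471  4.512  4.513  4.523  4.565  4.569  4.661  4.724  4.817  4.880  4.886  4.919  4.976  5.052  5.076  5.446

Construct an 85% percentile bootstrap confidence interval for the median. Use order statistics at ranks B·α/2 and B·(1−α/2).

(3.948, 4.976)

α = 0.15; lower rank = 40 × 0.075 = 3; upper rank = 40 × 0.925 = 37.
The 3rd smallest replicate is 3.948; the 37th is 4.976.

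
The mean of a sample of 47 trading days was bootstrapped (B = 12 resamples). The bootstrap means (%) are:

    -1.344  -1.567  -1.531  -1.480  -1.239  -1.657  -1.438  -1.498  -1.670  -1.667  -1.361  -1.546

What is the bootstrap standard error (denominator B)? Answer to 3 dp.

Bootstrap SE is the standard deviation of the 12 replicate means.
Mean of replicates: ((-1.344) + (-1.567) + (-1.531) + (-1.480) + (-1.239) + (-1.657) + (-1.438) + (-1.498) + (-1.670) + (-1.667) + (-1.361) + (-1.546)) / 12 = -17.9980 / 12 = -1.4998
Sum of squared deviations: (+0.1558)² + (−0.0672)² + (−0.0312)² + (+0.0198)² + (+0.2608)² + (−0.1572)² + (+0.0618)² + (+0.0018)² + (−0.1702)² + (−0.1672)² + (+0.1388)² + (−0.0462)² = 0.2050
Variance = 0.2050 / 12 = 0.0171
SE* = √0.0171

SE* = 0.131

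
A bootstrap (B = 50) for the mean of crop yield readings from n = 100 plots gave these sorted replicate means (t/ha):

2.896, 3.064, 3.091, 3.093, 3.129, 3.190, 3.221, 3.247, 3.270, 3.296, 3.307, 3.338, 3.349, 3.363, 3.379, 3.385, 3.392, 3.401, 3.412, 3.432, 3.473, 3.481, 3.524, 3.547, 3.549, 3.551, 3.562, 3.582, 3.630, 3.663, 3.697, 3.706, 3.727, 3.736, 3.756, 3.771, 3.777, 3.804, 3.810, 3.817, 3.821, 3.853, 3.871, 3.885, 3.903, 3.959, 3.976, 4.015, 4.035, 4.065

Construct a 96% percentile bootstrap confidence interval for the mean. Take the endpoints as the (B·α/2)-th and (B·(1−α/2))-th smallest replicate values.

α = 0.04; lower rank = 50 × 0.020 = 1; upper rank = 50 × 0.980 = 49.
The 1st smallest replicate is 2.896; the 49th is 4.035.

(2.896, 4.035)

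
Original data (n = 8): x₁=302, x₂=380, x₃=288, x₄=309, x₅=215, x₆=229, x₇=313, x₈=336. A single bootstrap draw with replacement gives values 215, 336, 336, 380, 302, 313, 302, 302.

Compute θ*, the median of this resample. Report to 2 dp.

θ* = 307.50

Sorted: 215, 302, 302, 302, 313, 336, 336, 380
Median = average of the two middle values = 307.50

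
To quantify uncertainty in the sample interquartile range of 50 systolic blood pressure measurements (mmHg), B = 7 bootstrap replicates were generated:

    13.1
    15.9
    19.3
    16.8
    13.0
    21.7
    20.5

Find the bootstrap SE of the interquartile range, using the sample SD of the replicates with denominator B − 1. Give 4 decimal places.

Bootstrap SE is the standard deviation of the 7 replicate interquartile ranges.
Mean of replicates: (13.1 + 15.9 + 19.3 + 16.8 + 13.0 + 21.7 + 20.5) / 7 = 120.30000 / 7 = 17.18571
Sum of squared deviations: (−4.08571)² + (−1.28571)² + (+2.11429)² + (−0.38571)² + (−4.18571)² + (+4.51429)² + (+3.31429)² = 71.84857
Variance = 71.84857 / 6 = 11.97476
SE* = √11.97476

SE* = 3.4605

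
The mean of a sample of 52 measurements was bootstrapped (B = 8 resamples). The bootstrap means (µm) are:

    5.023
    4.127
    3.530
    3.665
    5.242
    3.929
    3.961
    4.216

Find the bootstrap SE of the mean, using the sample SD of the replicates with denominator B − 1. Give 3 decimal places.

Bootstrap SE is the standard deviation of the 8 replicate means.
Mean of replicates: (5.023 + 4.127 + 3.530 + 3.665 + 5.242 + 3.929 + 3.961 + 4.216) / 8 = 33.6930 / 8 = 4.2116
Sum of squared deviations: (+0.8114)² + (−0.0846)² + (−0.6816)² + (−0.5466)² + (+1.0304)² + (−0.2826)² + (−0.2506)² + (+0.0044)² = 2.6333
Variance = 2.6333 / 7 = 0.3762
SE* = √0.3762

SE* = 0.613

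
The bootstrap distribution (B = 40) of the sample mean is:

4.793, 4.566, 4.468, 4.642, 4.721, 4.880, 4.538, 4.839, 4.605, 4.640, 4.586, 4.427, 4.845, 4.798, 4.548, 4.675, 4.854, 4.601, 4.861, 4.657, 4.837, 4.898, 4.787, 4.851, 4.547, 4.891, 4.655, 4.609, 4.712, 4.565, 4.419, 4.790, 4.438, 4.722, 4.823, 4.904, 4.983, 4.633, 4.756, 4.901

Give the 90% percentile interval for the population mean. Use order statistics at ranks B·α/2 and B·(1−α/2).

(4.427, 4.901)

Sorted replicates: 4.419, 4.427, 4.438, 4.468, 4.538, 4.547, 4.548, 4.565, 4.566, 4.586, 4.601, 4.605, 4.609, 4.633, 4.640, 4.642, 4.655, 4.657, 4.675, 4.712, 4.721, 4.722, 4.756, 4.787, 4.790, 4.793, 4.798, 4.823, 4.837, 4.839, 4.845, 4.851, 4.854, 4.861, 4.880, 4.891, 4.898, 4.901, 4.904, 4.983
α = 0.10; lower rank = 40 × 0.050 = 2; upper rank = 40 × 0.950 = 38.
The 2nd smallest replicate is 4.427; the 38th is 4.901.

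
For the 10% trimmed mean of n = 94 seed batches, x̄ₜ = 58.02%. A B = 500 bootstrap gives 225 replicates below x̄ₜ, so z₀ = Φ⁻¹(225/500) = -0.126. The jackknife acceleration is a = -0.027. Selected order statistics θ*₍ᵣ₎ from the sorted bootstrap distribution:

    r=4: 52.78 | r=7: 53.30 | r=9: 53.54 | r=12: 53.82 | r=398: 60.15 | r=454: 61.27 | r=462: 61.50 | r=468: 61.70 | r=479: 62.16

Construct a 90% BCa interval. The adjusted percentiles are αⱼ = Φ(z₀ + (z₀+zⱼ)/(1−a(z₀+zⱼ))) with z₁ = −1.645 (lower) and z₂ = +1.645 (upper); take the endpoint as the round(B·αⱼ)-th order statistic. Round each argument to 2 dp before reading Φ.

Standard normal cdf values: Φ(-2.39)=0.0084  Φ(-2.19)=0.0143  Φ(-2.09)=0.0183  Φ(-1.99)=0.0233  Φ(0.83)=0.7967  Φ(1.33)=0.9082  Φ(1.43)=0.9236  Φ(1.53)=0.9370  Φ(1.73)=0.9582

(53.82, 61.27)

Lower: z₀ + z₁ = -0.126 + (-1.645) = -1.771; 1 − a(z₀+z₁) = 1 − (-0.027)(-1.771) = 0.9522; argument = -0.126 + (-1.771)/0.9522 = -1.9859 → -1.99.
α₁ = Φ(-1.99) = 0.0233; rank = round(500 × 0.0233) = 12; θ*₍12₎ = 53.82.
Upper: z₀ + z₂ = 1.519; 1 − a(z₀+z₂) = 1.0410; argument = 1.3332 → 1.33; α₂ = 0.9082; rank = 454; θ*₍454₎ = 61.27.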